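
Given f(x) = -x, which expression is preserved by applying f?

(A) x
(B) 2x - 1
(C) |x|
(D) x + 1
C

For f(x) = -x:
Applying f replaces x by -x. Since |-x| = |x|, the absolute value is unchanged by f, whereas x -> -x, 2x - 1 -> -2x - 1 and x + 1 -> -x + 1 all change.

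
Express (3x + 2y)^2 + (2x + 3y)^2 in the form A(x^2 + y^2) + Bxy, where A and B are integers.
13(x^2 + y^2) + 24xy

Expanding: (3x + 2y)^2 = 9x^2 + 12xy + 4y^2
(2x + 3y)^2 = 4x^2 + 12xy + 9y^2
Sum = (9+4)(x^2+y^2) + 24xy = 13(x^2 + y^2) + 24xy
This is symmetric in x and y.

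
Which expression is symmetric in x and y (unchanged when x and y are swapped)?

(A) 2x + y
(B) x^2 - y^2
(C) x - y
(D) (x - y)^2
D

A symmetric expression is unchanged when the variables are permuted; here the transformation to test is the swap (x, y) -> (y, x).
Substitute the transformed coordinates into each option and compare with the original:
(A) 2x + y  ->  2(y) + (x) = x + 2y   [differs from 2x + y: not invariant]
(B) x^2 - y^2  ->  (y)^2 - (x)^2 = -x^2 + y^2   [differs from x^2 - y^2: not invariant]
(C) x - y  ->  (y) - (x) = -x + y   [differs from x - y: not invariant]
(D) (x - y)^2  ->  ((y) - (x))^2 = x^2 - 2xy + y^2   [equals (x - y)^2: invariant]

Only option (D), (x - y)^2, is unchanged by the transformation.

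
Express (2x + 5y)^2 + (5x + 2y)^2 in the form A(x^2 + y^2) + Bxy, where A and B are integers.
29(x^2 + y^2) + 40xy

Expanding: (2x + 5y)^2 = 4x^2 + 20xy + 25y^2
(5x + 2y)^2 = 25x^2 + 20xy + 4y^2
Sum = (4+25)(x^2+y^2) + 40xy = 29(x^2 + y^2) + 40xy
This is symmetric in x and y.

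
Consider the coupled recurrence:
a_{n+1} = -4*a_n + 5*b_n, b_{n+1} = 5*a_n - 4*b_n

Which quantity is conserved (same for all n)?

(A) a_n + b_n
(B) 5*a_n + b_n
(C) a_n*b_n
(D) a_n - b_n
A

Replace a_n by a_{n+1} = -4*a_n + 5*b_n and b_n by b_{n+1} = 5*a_n - 4*b_n in each option and simplify:
(A) a_n + b_n  ->  (-4*a_n + 5*b_n) + (5*a_n - 4*b_n) = a_n + b_n   [conserved]
(B) 5*a_n + b_n  ->  5*(-4*a_n + 5*b_n) + (5*a_n - 4*b_n) = -15*a_n + 21*b_n   [not conserved]
(C) a_n*b_n  ->  (-4*a_n + 5*b_n)*(5*a_n - 4*b_n) = -20*a_n^2 + 41*a_n*b_n - 20*b_n^2   [not conserved]
(D) a_n - b_n  ->  (-4*a_n + 5*b_n) - (5*a_n - 4*b_n) = -9*a_n + 9*b_n   [not conserved]

Only (A) a_n + b_n returns to itself after one step, so it is the conserved quantity.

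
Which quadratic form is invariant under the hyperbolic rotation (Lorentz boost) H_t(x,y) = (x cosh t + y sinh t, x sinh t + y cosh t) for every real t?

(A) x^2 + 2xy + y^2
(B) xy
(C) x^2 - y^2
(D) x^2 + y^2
C

Write x' = x cosh t + y sinh t, y' = x sinh t + y cosh t and substitute into each option:
(A) x^2 + 2xy + y^2: (x' + y')^2 with x' + y' = (x + y)(cosh t + sinh t) = (x + y)e^t, so it becomes (x + y)^2 e^(2t)   [not invariant for t != 0]
(B) xy: (x cosh t + y sinh t)(x sinh t + y cosh t) = xy(cosh^2 t + sinh^2 t) + (x^2 + y^2) sinh t cosh t = xy cosh 2t + (x^2 + y^2)(sinh 2t)/2   [not invariant for t != 0]
(C) x^2 - y^2: (x cosh t + y sinh t)^2 - (x sinh t + y cosh t)^2 = x^2(cosh^2 t - sinh^2 t) + 2xy(cosh t sinh t - sinh t cosh t) + y^2(sinh^2 t - cosh^2 t) = x^2 - y^2   [invariant, using cosh^2 t - sinh^2 t = 1]
(D) x^2 + y^2: (x cosh t + y sinh t)^2 + (x sinh t + y cosh t)^2 = (x^2 + y^2)(cosh^2 t + sinh^2 t) + 4xy sinh t cosh t = (x^2 + y^2) cosh 2t + 2xy sinh 2t   [not invariant for t != 0]

Only (C) x^2 - y^2 is unchanged; it is the Minkowski form preserved by Lorentz boosts, just as x^2 + y^2 is preserved by ordinary rotations.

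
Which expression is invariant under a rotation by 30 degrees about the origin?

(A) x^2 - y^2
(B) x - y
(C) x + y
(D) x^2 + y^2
D

A rotation by 30 degrees sends (x, y) to (sqrt(3)x/2 - y/2, x/2 + sqrt(3)y/2).
Substitute the transformed coordinates into each option and compare with the original:
(A) x^2 - y^2  ->  (sqrt(3)x/2 - y/2)^2 - (x/2 + sqrt(3)y/2)^2 = x^2/2 - sqrt(3)xy - y^2/2   [differs from x^2 - y^2: not invariant]
(B) x - y  ->  (sqrt(3)x/2 - y/2) - (x/2 + sqrt(3)y/2) = -x/2 + sqrt(3)x/2 - sqrt(3)y/2 - y/2   [differs from x - y: not invariant]
(C) x + y  ->  (sqrt(3)x/2 - y/2) + (x/2 + sqrt(3)y/2) = x/2 + sqrt(3)x/2 - y/2 + sqrt(3)y/2   [differs from x + y: not invariant]
(D) x^2 + y^2  ->  (sqrt(3)x/2 - y/2)^2 + (x/2 + sqrt(3)y/2)^2 = x^2 + y^2   [equals x^2 + y^2: invariant]

Only option (D), x^2 + y^2, is unchanged by the transformation.
Geometrically, x^2 + y^2 is the squared distance from the origin, which every rotation about the origin preserves.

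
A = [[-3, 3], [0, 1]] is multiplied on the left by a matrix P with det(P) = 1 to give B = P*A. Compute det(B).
-3

By the multiplicative property of determinants, det(B) = det(P*A) = det(P) * det(A) = det(A),
so the determinant is invariant under multiplication by any determinant-1 matrix; we just need det(A).

det(A) = (-3)(1) - (3)(0) = -3 - 0 = -3

Therefore det(B) = 1 * (-3) = -3.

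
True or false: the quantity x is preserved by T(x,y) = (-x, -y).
False

Substitute T(x,y) = (-x, -y) into the expression and compare with the original.

Original: x
After applying T: (-x) = -x

This differs from the original x (difference: -2x), so the expression is NOT invariant.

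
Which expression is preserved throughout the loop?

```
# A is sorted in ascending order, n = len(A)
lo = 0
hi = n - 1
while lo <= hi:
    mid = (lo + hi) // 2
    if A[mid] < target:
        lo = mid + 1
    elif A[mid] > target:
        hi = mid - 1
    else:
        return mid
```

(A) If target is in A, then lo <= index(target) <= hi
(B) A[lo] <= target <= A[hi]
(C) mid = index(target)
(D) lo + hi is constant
A

A loop invariant must hold before the first iteration and be re-established by every execution of the body.

(A) If target is in A, then lo <= index(target) <= hi: Before the loop [lo, hi] = [0, n-1] covers every index. When A[mid] < target, sortedness puts target strictly to the right of mid, so setting lo = mid + 1 keeps index(target) in [lo, hi]; symmetrically for hi = mid - 1. Hence 'if target is in A then lo <= index(target) <= hi' holds after every iteration, and when lo > hi it proves target is absent.

The other options fail:
(B) A[lo] <= target <= A[hi]: fails when target is not in A (e.g. target < A[0] already violates it before the loop), so it is not maintained in general.
(C) mid = index(target): mid is just the current probe; it equals index(target) only on the iteration that returns.
(D) lo + hi is constant: each iteration moves exactly one of lo, hi, so lo + hi changes (e.g. 0 + (n-1) becomes (mid+1) + (n-1)).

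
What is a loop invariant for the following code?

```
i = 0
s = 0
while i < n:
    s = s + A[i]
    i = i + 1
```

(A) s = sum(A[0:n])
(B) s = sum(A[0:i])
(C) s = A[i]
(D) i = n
B

A loop invariant must hold before the first iteration and be re-established by every execution of the body.

(B) s = sum(A[0:i]): Initially i = 0 and s = 0 = sum of the empty slice A[0:0]. If s = sum(A[0:i]) holds at the top of an iteration, the body sets s to sum(A[0:i]) + A[i] = sum(A[0:i+1]) and then i to i+1, so s = sum(A[0:i]) holds again. At exit i = n, giving s = sum(A[0:n]).

The other options fail:
(A) s = sum(A[0:n]): false before the loop (s = 0, not the full sum) -- it only becomes true at exit.
(C) s = A[i]: after the first iteration s = A[0] but i = 1, so s = A[i] compares s with the wrong element (and fails in general).
(D) i = n: false initially (i = 0); it is the exit condition, not an invariant.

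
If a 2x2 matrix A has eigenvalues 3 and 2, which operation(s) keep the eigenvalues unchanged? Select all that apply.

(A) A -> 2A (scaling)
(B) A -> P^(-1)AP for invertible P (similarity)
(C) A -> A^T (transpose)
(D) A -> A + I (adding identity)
B and C

Eigenvalues are preserved by:
1. Similarity transformations: A -> P^(-1)AP (same characteristic polynomial)
2. Transpose: A^T has the same eigenvalues as A

Eigenvalues are NOT preserved by:
- Adding identity: eigenvalues become 3+1, 2+1
- Scaling: eigenvalues become 6, 4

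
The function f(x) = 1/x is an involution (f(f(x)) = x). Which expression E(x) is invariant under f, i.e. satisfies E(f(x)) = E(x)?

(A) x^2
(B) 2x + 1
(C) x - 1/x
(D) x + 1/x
D

Replace x by f(x) = 1/x in each option and simplify. As a quick numerical cross-check, also compare E(5) with E(f(5)) = E(1/5).

(A) x^2  ->  (1/x)^2 = x^(-2); check: E(5) = 25 but E(1/5) = 1/25.   [not invariant]
(B) 2x + 1  ->  2(1/x) + 1 = (x + 2)/x; check: E(5) = 11 but E(1/5) = 7/5.   [not invariant]
(C) x - 1/x  ->  (1/x) - 1/(1/x) = -x + 1/x; check: E(5) = 24/5 but E(1/5) = -24/5.   [not invariant]
(D) x + 1/x  ->  (1/x) + 1/(1/x), which simplifies back to x + 1/x; check: E(5) = 26/5, E(1/5) = 26/5.   [invariant]

Only (D) is unchanged. E is symmetric under swapping x with f(x) = 1/x, which is exactly what an involution does.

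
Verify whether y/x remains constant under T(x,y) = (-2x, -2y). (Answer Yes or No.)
Yes

Substitute T(x,y) = (-2x, -2y) into the expression and compare with the original.

Original: y/x
After applying T: (-2y)/(-2x) = y/x

This is identical to the original y/x, so the expression is invariant.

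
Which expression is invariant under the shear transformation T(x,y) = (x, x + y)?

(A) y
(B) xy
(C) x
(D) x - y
C

Under the shear T(x,y) = (x, x + y):
Substitute the transformed coordinates into each option and compare with the original:
(A) y  ->  (x + y) = x + y   [differs from y: not invariant]
(B) xy  ->  (x)(x + y) = x^2 + xy   [differs from xy: not invariant]
(C) x  ->  (x) = x   [equals x: invariant]
(D) x - y  ->  (x) - (x + y) = -y   [differs from x - y: not invariant]

Only option (C), x, is unchanged by the transformation.
A vertical shear moves points parallel to the y-axis, so the x-coordinate (and any function of x alone) is unchanged.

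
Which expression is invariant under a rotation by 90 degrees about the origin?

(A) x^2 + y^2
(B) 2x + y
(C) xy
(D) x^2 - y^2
A

A rotation by 90 degrees sends (x, y) to (-y, x).
Substitute the transformed coordinates into each option and compare with the original:
(A) x^2 + y^2  ->  (-y)^2 + (x)^2 = x^2 + y^2   [equals x^2 + y^2: invariant]
(B) 2x + y  ->  2(-y) + (x) = x - 2y   [differs from 2x + y: not invariant]
(C) xy  ->  (-y)(x) = -xy   [differs from xy: not invariant]
(D) x^2 - y^2  ->  (-y)^2 - (x)^2 = -x^2 + y^2   [differs from x^2 - y^2: not invariant]

Only option (A), x^2 + y^2, is unchanged by the transformation.
Geometrically, x^2 + y^2 is the squared distance from the origin, which every rotation about the origin preserves.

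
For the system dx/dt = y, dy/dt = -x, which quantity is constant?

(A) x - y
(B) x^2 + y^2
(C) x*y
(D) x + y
B

A first integral I satisfies dI/dt = 0 along every solution. Differentiate each option and use the equation of motion:
(A) d/dt[x - y] = y - (-x) = x + y, not identically 0
(B) d/dt[x^2 + y^2] = 2x*dx/dt + 2y*dy/dt = 2x*y + 2y*(-x) = 0
(C) d/dt[x*y] = (dx/dt)y + x(dy/dt) = y^2 - x^2, not identically 0
(D) d/dt[x + y] = y + (-x) = y - x, not identically 0

Only (B) has zero time-derivative. So x^2 + y^2 (the squared radius; trajectories are circles) is the conserved quantity.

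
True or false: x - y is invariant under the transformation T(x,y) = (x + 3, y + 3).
True

Substitute T(x,y) = (x + 3, y + 3) into the expression and compare with the original.

Original: x - y
After applying T: (x + 3) - (y + 3) = x - y

This is identical to the original x - y, so the expression is invariant.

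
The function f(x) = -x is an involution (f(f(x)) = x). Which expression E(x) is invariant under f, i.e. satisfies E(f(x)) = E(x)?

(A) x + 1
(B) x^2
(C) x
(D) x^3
B

Replace x by f(x) = -x in each option and simplify. As a quick numerical cross-check, also compare E(4) with E(f(4)) = E(-4).

(A) x + 1  ->  (-x) + 1 = 1 - x; check: E(4) = 5 but E(-4) = -3.   [not invariant]
(B) x^2  ->  (-x)^2, which simplifies back to x^2; check: E(4) = 16, E(-4) = 16.   [invariant]
(C) x  ->  (-x) = -x; check: E(4) = 4 but E(-4) = -4.   [not invariant]
(D) x^3  ->  (-x)^3 = -x^3; check: E(4) = 64 but E(-4) = -64.   [not invariant]

Only (B) is unchanged. E is symmetric under swapping x with f(x) = -x, which is exactly what an involution does.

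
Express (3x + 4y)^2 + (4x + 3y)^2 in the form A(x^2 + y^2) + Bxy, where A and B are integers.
25(x^2 + y^2) + 48xy

Expanding: (3x + 4y)^2 = 9x^2 + 24xy + 16y^2
(4x + 3y)^2 = 16x^2 + 24xy + 9y^2
Sum = (9+16)(x^2+y^2) + 48xy = 25(x^2 + y^2) + 48xy
This is symmetric in x and y.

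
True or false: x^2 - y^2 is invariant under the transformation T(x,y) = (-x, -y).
True

Substitute T(x,y) = (-x, -y) into the expression and compare with the original.

Original: x^2 - y^2
After applying T: (-x)^2 - (-y)^2 = x^2 - y^2

This is identical to the original x^2 - y^2, so the expression is invariant.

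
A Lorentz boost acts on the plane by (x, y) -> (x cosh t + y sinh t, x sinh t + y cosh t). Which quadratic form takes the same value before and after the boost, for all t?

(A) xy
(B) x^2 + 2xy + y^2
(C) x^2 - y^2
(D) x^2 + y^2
C

Write x' = x cosh t + y sinh t, y' = x sinh t + y cosh t and substitute into each option:
(A) xy: (x cosh t + y sinh t)(x sinh t + y cosh t) = xy(cosh^2 t + sinh^2 t) + (x^2 + y^2) sinh t cosh t = xy cosh 2t + (x^2 + y^2)(sinh 2t)/2   [not invariant for t != 0]
(B) x^2 + 2xy + y^2: (x' + y')^2 with x' + y' = (x + y)(cosh t + sinh t) = (x + y)e^t, so it becomes (x + y)^2 e^(2t)   [not invariant for t != 0]
(C) x^2 - y^2: (x cosh t + y sinh t)^2 - (x sinh t + y cosh t)^2 = x^2(cosh^2 t - sinh^2 t) + 2xy(cosh t sinh t - sinh t cosh t) + y^2(sinh^2 t - cosh^2 t) = x^2 - y^2   [invariant, using cosh^2 t - sinh^2 t = 1]
(D) x^2 + y^2: (x cosh t + y sinh t)^2 + (x sinh t + y cosh t)^2 = (x^2 + y^2)(cosh^2 t + sinh^2 t) + 4xy sinh t cosh t = (x^2 + y^2) cosh 2t + 2xy sinh 2t   [not invariant for t != 0]

Only (C) x^2 - y^2 is unchanged; it is the Minkowski form preserved by Lorentz boosts, just as x^2 + y^2 is preserved by ordinary rotations.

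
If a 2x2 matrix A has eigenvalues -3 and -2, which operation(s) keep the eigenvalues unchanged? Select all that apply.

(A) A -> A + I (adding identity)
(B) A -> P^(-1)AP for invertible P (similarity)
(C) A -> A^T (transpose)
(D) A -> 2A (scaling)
B and C

Eigenvalues are preserved by:
1. Similarity transformations: A -> P^(-1)AP (same characteristic polynomial)
2. Transpose: A^T has the same eigenvalues as A

Eigenvalues are NOT preserved by:
- Adding identity: eigenvalues become -3+1, -2+1
- Scaling: eigenvalues become -6, -4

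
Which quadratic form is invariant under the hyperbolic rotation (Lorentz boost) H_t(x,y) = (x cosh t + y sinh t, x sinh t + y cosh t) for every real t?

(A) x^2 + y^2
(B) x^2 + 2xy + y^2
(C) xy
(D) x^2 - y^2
D

Write x' = x cosh t + y sinh t, y' = x sinh t + y cosh t and substitute into each option:
(A) x^2 + y^2: (x cosh t + y sinh t)^2 + (x sinh t + y cosh t)^2 = (x^2 + y^2)(cosh^2 t + sinh^2 t) + 4xy sinh t cosh t = (x^2 + y^2) cosh 2t + 2xy sinh 2t   [not invariant for t != 0]
(B) x^2 + 2xy + y^2: (x' + y')^2 with x' + y' = (x + y)(cosh t + sinh t) = (x + y)e^t, so it becomes (x + y)^2 e^(2t)   [not invariant for t != 0]
(C) xy: (x cosh t + y sinh t)(x sinh t + y cosh t) = xy(cosh^2 t + sinh^2 t) + (x^2 + y^2) sinh t cosh t = xy cosh 2t + (x^2 + y^2)(sinh 2t)/2   [not invariant for t != 0]
(D) x^2 - y^2: (x cosh t + y sinh t)^2 - (x sinh t + y cosh t)^2 = x^2(cosh^2 t - sinh^2 t) + 2xy(cosh t sinh t - sinh t cosh t) + y^2(sinh^2 t - cosh^2 t) = x^2 - y^2   [invariant, using cosh^2 t - sinh^2 t = 1]

Only (D) x^2 - y^2 is unchanged; it is the Minkowski form preserved by Lorentz boosts, just as x^2 + y^2 is preserved by ordinary rotations.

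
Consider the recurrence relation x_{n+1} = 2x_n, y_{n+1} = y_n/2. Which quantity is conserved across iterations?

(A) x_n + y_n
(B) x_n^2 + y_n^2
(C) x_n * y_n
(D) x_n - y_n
C

For the recurrence x_{n+1} = 2x_n, y_{n+1} = y_n/2:

x_{n+1} * y_{n+1} = (2x_n) * (y_n/2) = x_n * y_n
The product is conserved.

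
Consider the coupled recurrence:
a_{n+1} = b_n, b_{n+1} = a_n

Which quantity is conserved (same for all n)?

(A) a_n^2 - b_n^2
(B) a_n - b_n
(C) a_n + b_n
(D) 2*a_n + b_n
C

Replace a_n by a_{n+1} = b_n and b_n by b_{n+1} = a_n in each option and simplify:
(A) a_n^2 - b_n^2  ->  (b_n)^2 - (a_n)^2 = -a_n^2 + b_n^2   [not conserved]
(B) a_n - b_n  ->  (b_n) - (a_n) = -a_n + b_n   [not conserved]
(C) a_n + b_n  ->  (b_n) + (a_n) = a_n + b_n   [conserved]
(D) 2*a_n + b_n  ->  2*(b_n) + (a_n) = a_n + 2*b_n   [not conserved]

Only (C) a_n + b_n returns to itself after one step, so it is the conserved quantity.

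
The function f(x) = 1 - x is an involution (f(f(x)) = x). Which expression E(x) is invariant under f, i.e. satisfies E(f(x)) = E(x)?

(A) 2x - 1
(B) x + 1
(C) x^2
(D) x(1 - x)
D

Replace x by f(x) = 1 - x in each option and simplify. As a quick numerical cross-check, also compare E(3) with E(f(3)) = E(-2).

(A) 2x - 1  ->  2(1 - x) - 1 = 1 - 2x; check: E(3) = 5 but E(-2) = -5.   [not invariant]
(B) x + 1  ->  (1 - x) + 1 = 2 - x; check: E(3) = 4 but E(-2) = -1.   [not invariant]
(C) x^2  ->  (1 - x)^2 = (x - 1)^2; check: E(3) = 9 but E(-2) = 4.   [not invariant]
(D) x(1 - x)  ->  (1 - x)(1 - (1 - x)), which simplifies back to x(1 - x); check: E(3) = -6, E(-2) = -6.   [invariant]

Only (D) is unchanged. E is symmetric under swapping x with f(x) = 1 - x, which is exactly what an involution does.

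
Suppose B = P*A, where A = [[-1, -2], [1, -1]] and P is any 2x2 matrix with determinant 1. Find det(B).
3

By the multiplicative property of determinants, det(B) = det(P*A) = det(P) * det(A) = det(A),
so the determinant is invariant under multiplication by any determinant-1 matrix; we just need det(A).

det(A) = (-1)(-1) - (-2)(1) = 1 - (-2) = 3

Therefore det(B) = 1 * 3 = 3.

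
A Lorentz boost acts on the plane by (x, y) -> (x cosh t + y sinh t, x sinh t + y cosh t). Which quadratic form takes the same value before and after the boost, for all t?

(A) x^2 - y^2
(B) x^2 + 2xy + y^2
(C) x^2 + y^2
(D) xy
A

Write x' = x cosh t + y sinh t, y' = x sinh t + y cosh t and substitute into each option:
(A) x^2 - y^2: (x cosh t + y sinh t)^2 - (x sinh t + y cosh t)^2 = x^2(cosh^2 t - sinh^2 t) + 2xy(cosh t sinh t - sinh t cosh t) + y^2(sinh^2 t - cosh^2 t) = x^2 - y^2   [invariant, using cosh^2 t - sinh^2 t = 1]
(B) x^2 + 2xy + y^2: (x' + y')^2 with x' + y' = (x + y)(cosh t + sinh t) = (x + y)e^t, so it becomes (x + y)^2 e^(2t)   [not invariant for t != 0]
(C) x^2 + y^2: (x cosh t + y sinh t)^2 + (x sinh t + y cosh t)^2 = (x^2 + y^2)(cosh^2 t + sinh^2 t) + 4xy sinh t cosh t = (x^2 + y^2) cosh 2t + 2xy sinh 2t   [not invariant for t != 0]
(D) xy: (x cosh t + y sinh t)(x sinh t + y cosh t) = xy(cosh^2 t + sinh^2 t) + (x^2 + y^2) sinh t cosh t = xy cosh 2t + (x^2 + y^2)(sinh 2t)/2   [not invariant for t != 0]

Only (A) x^2 - y^2 is unchanged; it is the Minkowski form preserved by Lorentz boosts, just as x^2 + y^2 is preserved by ordinary rotations.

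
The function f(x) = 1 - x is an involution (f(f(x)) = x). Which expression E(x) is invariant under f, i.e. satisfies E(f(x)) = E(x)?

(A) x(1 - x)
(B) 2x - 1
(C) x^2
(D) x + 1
A

Replace x by f(x) = 1 - x in each option and simplify. As a quick numerical cross-check, also compare E(5) with E(f(5)) = E(-4).

(A) x(1 - x)  ->  (1 - x)(1 - (1 - x)), which simplifies back to x(1 - x); check: E(5) = -20, E(-4) = -20.   [invariant]
(B) 2x - 1  ->  2(1 - x) - 1 = 1 - 2x; check: E(5) = 9 but E(-4) = -9.   [not invariant]
(C) x^2  ->  (1 - x)^2 = (x - 1)^2; check: E(5) = 25 but E(-4) = 16.   [not invariant]
(D) x + 1  ->  (1 - x) + 1 = 2 - x; check: E(5) = 6 but E(-4) = -3.   [not invariant]

Only (A) is unchanged. E is symmetric under swapping x with f(x) = 1 - x, which is exactly what an involution does.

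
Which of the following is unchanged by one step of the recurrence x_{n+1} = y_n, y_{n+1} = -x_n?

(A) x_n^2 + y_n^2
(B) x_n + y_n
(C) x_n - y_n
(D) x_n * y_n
A

For the recurrence x_{n+1} = y_n, y_{n+1} = -x_n:

x_{n+1}^2 + y_{n+1}^2 = y_n^2 + (-x_n)^2 = x_n^2 + y_n^2
The sum of squares is conserved (like energy in a harmonic oscillator).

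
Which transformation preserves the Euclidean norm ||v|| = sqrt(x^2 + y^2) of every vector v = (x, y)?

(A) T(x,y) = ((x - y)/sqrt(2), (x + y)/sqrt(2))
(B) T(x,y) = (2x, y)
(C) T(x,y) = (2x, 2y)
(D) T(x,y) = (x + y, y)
A

A transformation preserves a norm if ||T(v)|| = ||v|| for every v; a single vector where the norm changes rules an option out.

(A) T(x,y) = ((x - y)/sqrt(2), (x + y)/sqrt(2)): preserves the norm -- it is an orthogonal map (a rotation/reflection), and (sqrt(2)(x - y)/2)^2 + (sqrt(2)(x + y)/2)^2 simplifies to x^2 + y^2.
(B) T(x,y) = (2x, y): v = (1, 0) has norm sqrt((1)^2 + (0)^2) = 1, but T(v) = (2, 0) has norm 2 -- not preserved.
(C) T(x,y) = (2x, 2y): v = (1, 0) has norm sqrt((1)^2 + (0)^2) = 1, but T(v) = (2, 0) has norm 2 -- not preserved.
(D) T(x,y) = (x + y, y): v = (0, 1) has norm sqrt((0)^2 + (1)^2) = 1, but T(v) = (1, 1) has norm sqrt(2) -- not preserved.

Therefore the answer is (A).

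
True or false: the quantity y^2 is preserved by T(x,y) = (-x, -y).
True

Substitute T(x,y) = (-x, -y) into the expression and compare with the original.

Original: y^2
After applying T: (-y)^2 = y^2

This is identical to the original y^2, so the expression is invariant.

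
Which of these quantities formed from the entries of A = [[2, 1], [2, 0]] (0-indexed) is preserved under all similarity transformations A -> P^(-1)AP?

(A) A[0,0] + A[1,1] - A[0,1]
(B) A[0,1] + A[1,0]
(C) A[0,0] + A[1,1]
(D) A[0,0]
C

A[0,0] + A[1,1] is the trace of A. By the cyclic property of the trace, tr(P^(-1)AP) = tr(APP^(-1)) = tr(A), so it is the same for every matrix similar to A.

The other combinations are not similarity invariants. For example, take P = [[1, -1], [0, 1]] (det P = 1), so P^(-1) = [[1, 1], [0, 1]] and
B = P^(-1)AP = [[4, -3], [2, -2]].
Evaluating each option on A and on B:
(A) A[0,0] + A[1,1] - A[0,1]: 1 for A, 5 for B -> changes
(B) A[0,1] + A[1,0]: 3 for A, -1 for B -> changes
(C) A[0,0] + A[1,1]: 2 for A, 2 for B -> unchanged
(D) A[0,0]: 2 for A, 4 for B -> changes

Only (C) A[0,0] + A[1,1] = 2 survives (and it does so for every P, not just this one), so it is the invariant.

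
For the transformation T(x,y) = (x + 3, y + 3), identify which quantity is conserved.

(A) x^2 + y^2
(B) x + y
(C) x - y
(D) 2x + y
C

An expression E(x,y) is invariant under T if E(T(x,y)) = E(x,y). Here T(x,y) = (x + 3, y + 3).
Substitute the transformed coordinates into each option and compare with the original:
(A) x^2 + y^2  ->  (x + 3)^2 + (y + 3)^2 = x^2 + 6x + y^2 + 6y + 18   [differs from x^2 + y^2: not invariant]
(B) x + y  ->  (x + 3) + (y + 3) = x + y + 6   [differs from x + y: not invariant]
(C) x - y  ->  (x + 3) - (y + 3) = x - y   [equals x - y: invariant]
(D) 2x + y  ->  2(x + 3) + (y + 3) = 2x + y + 9   [differs from 2x + y: not invariant]

Only option (C), x - y, is unchanged by the transformation.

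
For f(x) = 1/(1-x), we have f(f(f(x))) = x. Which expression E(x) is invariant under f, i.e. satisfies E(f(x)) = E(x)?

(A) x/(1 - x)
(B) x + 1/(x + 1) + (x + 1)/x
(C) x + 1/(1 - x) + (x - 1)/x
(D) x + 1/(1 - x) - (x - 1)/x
C

Replace x by f(x) = 1/(1 - x) in each option and simplify. As a quick numerical cross-check, also compare E(3) with E(f(3)) = E(-1/2).

(A) x/(1 - x)  ->  (1/(1 - x))/(1 - (1/(1 - x))) = -1/x; check: E(3) = -3/2 but E(-1/2) = -1/3.   [not invariant]
(B) x + 1/(x + 1) + (x + 1)/x  ->  (1/(1 - x)) + 1/((1/(1 - x)) + 1) + ((1/(1 - x)) + 1)/(1/(1 - x)) = (-x^3 + 6x^2 - 11x + 7)/(x^2 - 3x + 2); check: E(3) = 55/12 but E(-1/2) = 1/2.   [not invariant]
(C) x + 1/(1 - x) + (x - 1)/x  ->  (1/(1 - x)) + 1/(1 - (1/(1 - x))) + ((1/(1 - x)) - 1)/(1/(1 - x)), which simplifies back to x + 1/(1 - x) + (x - 1)/x; check: E(3) = 19/6, E(-1/2) = 19/6.   [invariant]
(D) x + 1/(1 - x) - (x - 1)/x  ->  (1/(1 - x)) + 1/(1 - (1/(1 - x))) - ((1/(1 - x)) - 1)/(1/(1 - x)) = (x^2(1 - x) - x + (x - 1)^2)/(x(x - 1)); check: E(3) = 11/6 but E(-1/2) = -17/6.   [not invariant]

Only (C) is unchanged. Indeed f(f(x)) = 1/(1 - 1/(1-x)) = (1-x)/(-x) = (x-1)/x, so E(x) = x + f(x) + f(f(x)) is the sum over the whole 3-cycle; applying f just permutes the three terms cyclically (x -> f(x) -> f(f(x)) -> x), leaving the sum unchanged.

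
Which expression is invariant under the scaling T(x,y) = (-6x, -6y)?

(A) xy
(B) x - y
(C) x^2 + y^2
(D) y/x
D

Under the uniform scaling T(x,y) = (-6x, -6y):
Substitute the transformed coordinates into each option and compare with the original:
(A) xy  ->  (-6x)(-6y) = 36xy   [differs from xy: not invariant]
(B) x - y  ->  (-6x) - (-6y) = -6x + 6y   [differs from x - y: not invariant]
(C) x^2 + y^2  ->  (-6x)^2 + (-6y)^2 = 36x^2 + 36y^2   [differs from x^2 + y^2: not invariant]
(D) y/x  ->  (-6y)/(-6x) = y/x   [equals y/x: invariant]

Only option (D), y/x, is unchanged by the transformation.
The common factor -6 cancels in a ratio of coordinates, while sums, products and sums of squares pick up factors of -6 or 36.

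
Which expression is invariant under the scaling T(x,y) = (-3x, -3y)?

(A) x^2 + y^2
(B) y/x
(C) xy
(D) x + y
B

Under the uniform scaling T(x,y) = (-3x, -3y):
Substitute the transformed coordinates into each option and compare with the original:
(A) x^2 + y^2  ->  (-3x)^2 + (-3y)^2 = 9x^2 + 9y^2   [differs from x^2 + y^2: not invariant]
(B) y/x  ->  (-3y)/(-3x) = y/x   [equals y/x: invariant]
(C) xy  ->  (-3x)(-3y) = 9xy   [differs from xy: not invariant]
(D) x + y  ->  (-3x) + (-3y) = -3x - 3y   [differs from x + y: not invariant]

Only option (B), y/x, is unchanged by the transformation.
The common factor -3 cancels in a ratio of coordinates, while sums, products and sums of squares pick up factors of -3 or 9.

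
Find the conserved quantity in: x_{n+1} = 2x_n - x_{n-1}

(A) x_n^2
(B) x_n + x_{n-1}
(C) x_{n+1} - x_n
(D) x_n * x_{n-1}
C

For the recurrence x_{n+1} = 2x_n - x_{n-1}:

If x_{n+1} = 2x_n - x_{n-1}, then:
x_{n+1} - x_n = x_n - x_{n-1}
The first difference is constant throughout the sequence.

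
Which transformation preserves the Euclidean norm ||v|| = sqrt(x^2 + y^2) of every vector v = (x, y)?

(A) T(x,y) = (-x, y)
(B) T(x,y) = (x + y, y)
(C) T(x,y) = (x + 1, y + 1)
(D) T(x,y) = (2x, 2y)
A

A transformation preserves a norm if ||T(v)|| = ||v|| for every v; a single vector where the norm changes rules an option out.

(A) T(x,y) = (-x, y): preserves the norm -- it is an orthogonal map (a rotation/reflection), and (-x)^2 + (y)^2 simplifies to x^2 + y^2.
(B) T(x,y) = (x + y, y): v = (0, 1) has norm sqrt((0)^2 + (1)^2) = 1, but T(v) = (1, 1) has norm sqrt(2) -- not preserved.
(C) T(x,y) = (x + 1, y + 1): v = (1, 0) has norm sqrt((1)^2 + (0)^2) = 1, but T(v) = (2, 1) has norm sqrt(5) -- not preserved.
(D) T(x,y) = (2x, 2y): v = (1, 0) has norm sqrt((1)^2 + (0)^2) = 1, but T(v) = (2, 0) has norm 2 -- not preserved.

Therefore the answer is (A).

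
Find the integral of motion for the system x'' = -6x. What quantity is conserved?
E = (x')^2 + 6x^2

Multiply the equation by x':
x' * x'' = -6x * x'
The left side is d/dt[(x')^2/2] and the right side is d/dt[-6x^2/2], so
d/dt[(x')^2/2 + 6x^2/2] = 0, i.e. (x')^2/2 + 6x^2/2 = constant.
Multiplying by 2, the integral of motion is E = (x')^2 + 6x^2.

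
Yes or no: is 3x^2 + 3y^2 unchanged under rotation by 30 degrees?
Yes

Applying rotation by 30 degrees: x' = x*cos(30 degrees) - y*sin(30 degrees) = sqrt(3)x/2 - y/2, y' = x*sin(30 degrees) + y*cos(30 degrees) = x/2 + sqrt(3)y/2

Substituting into 3x^2 + 3y^2:
3(sqrt(3)x/2 - y/2)^2 + 3(x/2 + sqrt(3)y/2)^2
= 3x^2 + 3y^2

This equals the original expression 3x^2 + 3y^2, so it IS invariant.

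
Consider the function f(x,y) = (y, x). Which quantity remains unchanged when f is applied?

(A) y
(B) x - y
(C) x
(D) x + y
D

For f(x,y) = (y, x):
After applying f: x' = y, y' = x. So x' + y' = y + x = x + y.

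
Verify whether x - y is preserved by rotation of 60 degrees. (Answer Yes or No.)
No

Applying rotation by 60 degrees: x' = x*cos(60 degrees) - y*sin(60 degrees) = x/2 - sqrt(3)y/2, y' = x*sin(60 degrees) + y*cos(60 degrees) = sqrt(3)x/2 + y/2

Substituting into x - y:
(x/2 - sqrt(3)y/2) - (sqrt(3)x/2 + y/2)
= -sqrt(3)x/2 + x/2 - sqrt(3)y/2 - y/2

This differs from the original expression x - y, so it is NOT invariant.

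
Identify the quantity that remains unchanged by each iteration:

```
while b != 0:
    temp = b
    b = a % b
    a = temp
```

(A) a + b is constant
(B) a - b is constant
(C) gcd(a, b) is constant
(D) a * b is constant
C

A loop invariant must hold before the first iteration and be re-established by every execution of the body.

(C) gcd(a, b) is constant: One iteration replaces (a, b) by (b, a mod b). Since a mod b = a - q*b for an integer q, any common divisor of a and b divides b and a mod b, and conversely; hence gcd(b, a mod b) = gcd(a, b). For instance (40, 7) -> (7, 5) keeps gcd = 1. At exit b = 0 and a = gcd of the original inputs.

The other options fail:
(A) a + b is constant: e.g. (a, b) = (40, 7) -> (7, 5): the sum goes from 47 to 12.
(B) a - b is constant: e.g. (a, b) = (40, 7) -> (7, 5): the difference goes from 33 to 2.
(D) a * b is constant: e.g. (a, b) = (40, 7) -> (7, 5): the product goes from 280 to 35.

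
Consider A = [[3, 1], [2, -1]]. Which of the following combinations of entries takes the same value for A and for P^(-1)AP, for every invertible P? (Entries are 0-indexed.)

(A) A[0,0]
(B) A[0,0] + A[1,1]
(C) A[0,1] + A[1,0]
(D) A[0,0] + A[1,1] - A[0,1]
B

A[0,0] + A[1,1] is the trace of A. By the cyclic property of the trace, tr(P^(-1)AP) = tr(APP^(-1)) = tr(A), so it is the same for every matrix similar to A.

The other combinations are not similarity invariants. For example, take P = [[2, 1], [1, 1]] (det P = 1), so P^(-1) = [[1, -1], [-1, 2]] and
B = P^(-1)AP = [[4, 3], [-1, -2]].
Evaluating each option on A and on B:
(A) A[0,0]: 3 for A, 4 for B -> changes
(B) A[0,0] + A[1,1]: 2 for A, 2 for B -> unchanged
(C) A[0,1] + A[1,0]: 3 for A, 2 for B -> changes
(D) A[0,0] + A[1,1] - A[0,1]: 1 for A, -1 for B -> changes

Only (B) A[0,0] + A[1,1] = 2 survives (and it does so for every P, not just this one), so it is the invariant.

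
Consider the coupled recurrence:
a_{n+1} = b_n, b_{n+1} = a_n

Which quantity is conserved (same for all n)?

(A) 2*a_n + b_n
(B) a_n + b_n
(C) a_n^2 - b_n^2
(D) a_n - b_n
B

Replace a_n by a_{n+1} = b_n and b_n by b_{n+1} = a_n in each option and simplify:
(A) 2*a_n + b_n  ->  2*(b_n) + (a_n) = a_n + 2*b_n   [not conserved]
(B) a_n + b_n  ->  (b_n) + (a_n) = a_n + b_n   [conserved]
(C) a_n^2 - b_n^2  ->  (b_n)^2 - (a_n)^2 = -a_n^2 + b_n^2   [not conserved]
(D) a_n - b_n  ->  (b_n) - (a_n) = -a_n + b_n   [not conserved]

Only (B) a_n + b_n returns to itself after one step, so it is the conserved quantity.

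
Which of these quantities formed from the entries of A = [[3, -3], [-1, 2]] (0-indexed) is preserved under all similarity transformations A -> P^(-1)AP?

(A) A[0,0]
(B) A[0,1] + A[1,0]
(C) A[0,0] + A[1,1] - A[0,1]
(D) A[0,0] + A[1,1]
D

A[0,0] + A[1,1] is the trace of A. By the cyclic property of the trace, tr(P^(-1)AP) = tr(APP^(-1)) = tr(A), so it is the same for every matrix similar to A.

The other combinations are not similarity invariants. For example, take P = [[1, 2], [0, 1]] (det P = 1), so P^(-1) = [[1, -2], [0, 1]] and
B = P^(-1)AP = [[5, 3], [-1, 0]].
Evaluating each option on A and on B:
(A) A[0,0]: 3 for A, 5 for B -> changes
(B) A[0,1] + A[1,0]: -4 for A, 2 for B -> changes
(C) A[0,0] + A[1,1] - A[0,1]: 8 for A, 2 for B -> changes
(D) A[0,0] + A[1,1]: 5 for A, 5 for B -> unchanged

Only (D) A[0,0] + A[1,1] = 5 survives (and it does so for every P, not just this one), so it is the invariant.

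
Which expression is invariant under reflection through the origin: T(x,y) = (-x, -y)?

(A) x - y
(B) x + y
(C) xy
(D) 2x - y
C

The map is reflection through the origin: T(x,y) = (-x, -y).
Substitute the transformed coordinates into each option and compare with the original:
(A) x - y  ->  (-x) - (-y) = -x + y   [differs from x - y: not invariant]
(B) x + y  ->  (-x) + (-y) = -x - y   [differs from x + y: not invariant]
(C) xy  ->  (-x)(-y) = xy   [equals xy: invariant]
(D) 2x - y  ->  2(-x) - (-y) = -2x + y   [differs from 2x - y: not invariant]

Only option (C), xy, is unchanged by the transformation.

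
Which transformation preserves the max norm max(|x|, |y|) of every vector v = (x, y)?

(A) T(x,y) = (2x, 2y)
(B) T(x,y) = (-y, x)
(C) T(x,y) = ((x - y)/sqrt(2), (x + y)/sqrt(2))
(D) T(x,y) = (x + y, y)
B

A transformation preserves a norm if ||T(v)|| = ||v|| for every v; a single vector where the norm changes rules an option out.

(A) T(x,y) = (2x, 2y): v = (1, 0) has norm max(|1|, |0|) = 1, but T(v) = (2, 0) has norm 2 -- not preserved.
(B) T(x,y) = (-y, x): preserves the norm -- it only permutes the coordinates and/or flips signs, which leaves max(|x|, |y|) unchanged.
(C) T(x,y) = ((x - y)/sqrt(2), (x + y)/sqrt(2)): v = (1, 0) has norm max(|1|, |0|) = 1, but T(v) = (sqrt(2)/2, sqrt(2)/2) has norm sqrt(2)/2 -- not preserved.
(D) T(x,y) = (x + y, y): v = (1, 1) has norm max(|1|, |1|) = 1, but T(v) = (2, 1) has norm 2 -- not preserved.

Therefore the answer is (B).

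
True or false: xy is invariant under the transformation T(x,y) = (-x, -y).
True

Substitute T(x,y) = (-x, -y) into the expression and compare with the original.

Original: xy
After applying T: (-x)(-y) = xy

This is identical to the original xy, so the expression is invariant.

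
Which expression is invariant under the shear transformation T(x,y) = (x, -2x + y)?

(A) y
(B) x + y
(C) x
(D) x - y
C

Under the shear T(x,y) = (x, -2x + y):
Substitute the transformed coordinates into each option and compare with the original:
(A) y  ->  (-2x + y) = -2x + y   [differs from y: not invariant]
(B) x + y  ->  (x) + (-2x + y) = -x + y   [differs from x + y: not invariant]
(C) x  ->  (x) = x   [equals x: invariant]
(D) x - y  ->  (x) - (-2x + y) = 3x - y   [differs from x - y: not invariant]

Only option (C), x, is unchanged by the transformation.
A vertical shear moves points parallel to the y-axis, so the x-coordinate (and any function of x alone) is unchanged.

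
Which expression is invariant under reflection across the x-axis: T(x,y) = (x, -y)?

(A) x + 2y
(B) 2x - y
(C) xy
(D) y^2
D

The map is reflection across the x-axis: T(x,y) = (x, -y).
Substitute the transformed coordinates into each option and compare with the original:
(A) x + 2y  ->  (x) + 2(-y) = x - 2y   [differs from x + 2y: not invariant]
(B) 2x - y  ->  2(x) - (-y) = 2x + y   [differs from 2x - y: not invariant]
(C) xy  ->  (x)(-y) = -xy   [differs from xy: not invariant]
(D) y^2  ->  (-y)^2 = y^2   [equals y^2: invariant]

Only option (D), y^2, is unchanged by the transformation.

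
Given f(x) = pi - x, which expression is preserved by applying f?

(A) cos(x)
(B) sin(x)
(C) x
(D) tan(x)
B

For f(x) = pi - x:
sin(pi - x) = sin(x), so sine is invariant under this transformation.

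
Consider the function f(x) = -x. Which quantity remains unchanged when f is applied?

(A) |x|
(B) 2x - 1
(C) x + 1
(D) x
A

For f(x) = -x:
Applying f replaces x by -x. Since |-x| = |x|, the absolute value is unchanged by f, whereas x -> -x, 2x - 1 -> -2x - 1 and x + 1 -> -x + 1 all change.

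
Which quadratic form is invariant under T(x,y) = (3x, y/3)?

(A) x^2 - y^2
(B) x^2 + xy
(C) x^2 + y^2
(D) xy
D

T multiplies x by 3 and divides y by 3.
Substitute the transformed coordinates into each option and compare with the original:
(A) x^2 - y^2  ->  (3x)^2 - (y/3)^2 = 9x^2 - y^2/9   [differs from x^2 - y^2: not invariant]
(B) x^2 + xy  ->  (3x)^2 + (3x)(y/3) = 9x^2 + xy   [differs from x^2 + xy: not invariant]
(C) x^2 + y^2  ->  (3x)^2 + (y/3)^2 = 9x^2 + y^2/9   [differs from x^2 + y^2: not invariant]
(D) xy  ->  (3x)(y/3) = xy   [equals xy: invariant]

Only option (D), xy, is unchanged by the transformation.
The factors 3 and 1/3 cancel only in the pure product xy.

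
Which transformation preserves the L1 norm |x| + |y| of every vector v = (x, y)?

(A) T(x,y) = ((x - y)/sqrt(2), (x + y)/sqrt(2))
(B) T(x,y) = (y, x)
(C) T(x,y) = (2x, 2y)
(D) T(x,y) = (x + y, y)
B

A transformation preserves a norm if ||T(v)|| = ||v|| for every v; a single vector where the norm changes rules an option out.

(A) T(x,y) = ((x - y)/sqrt(2), (x + y)/sqrt(2)): v = (1, 0) has norm |1| + |0| = 1, but T(v) = (sqrt(2)/2, sqrt(2)/2) has norm sqrt(2) -- not preserved.
(B) T(x,y) = (y, x): preserves the norm -- it only permutes the coordinates and/or flips signs, which leaves |x| + |y| unchanged.
(C) T(x,y) = (2x, 2y): v = (1, 0) has norm |1| + |0| = 1, but T(v) = (2, 0) has norm 2 -- not preserved.
(D) T(x,y) = (x + y, y): v = (0, 1) has norm |0| + |1| = 1, but T(v) = (1, 1) has norm 2 -- not preserved.

Therefore the answer is (B).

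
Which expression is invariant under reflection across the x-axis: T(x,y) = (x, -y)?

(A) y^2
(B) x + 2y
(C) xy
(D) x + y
A

The map is reflection across the x-axis: T(x,y) = (x, -y).
Substitute the transformed coordinates into each option and compare with the original:
(A) y^2  ->  (-y)^2 = y^2   [equals y^2: invariant]
(B) x + 2y  ->  (x) + 2(-y) = x - 2y   [differs from x + 2y: not invariant]
(C) xy  ->  (x)(-y) = -xy   [differs from xy: not invariant]
(D) x + y  ->  (x) + (-y) = x - y   [differs from x + y: not invariant]

Only option (A), y^2, is unchanged by the transformation.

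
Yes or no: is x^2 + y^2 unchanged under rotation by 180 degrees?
Yes

Applying rotation by 180 degrees: x' = x*cos(180 degrees) - y*sin(180 degrees) = -x, y' = x*sin(180 degrees) + y*cos(180 degrees) = -y

Substituting into x^2 + y^2:
(-x)^2 + (-y)^2
= x^2 + y^2

This equals the original expression x^2 + y^2, so it IS invariant.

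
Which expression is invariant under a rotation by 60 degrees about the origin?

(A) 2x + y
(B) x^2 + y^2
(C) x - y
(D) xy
B

A rotation by 60 degrees sends (x, y) to (x/2 - sqrt(3)y/2, sqrt(3)x/2 + y/2).
Substitute the transformed coordinates into each option and compare with the original:
(A) 2x + y  ->  2(x/2 - sqrt(3)y/2) + (sqrt(3)x/2 + y/2) = sqrt(3)x/2 + x - sqrt(3)y + y/2   [differs from 2x + y: not invariant]
(B) x^2 + y^2  ->  (x/2 - sqrt(3)y/2)^2 + (sqrt(3)x/2 + y/2)^2 = x^2 + y^2   [equals x^2 + y^2: invariant]
(C) x - y  ->  (x/2 - sqrt(3)y/2) - (sqrt(3)x/2 + y/2) = -sqrt(3)x/2 + x/2 - sqrt(3)y/2 - y/2   [differs from x - y: not invariant]
(D) xy  ->  (x/2 - sqrt(3)y/2)(sqrt(3)x/2 + y/2) = sqrt(3)x^2/4 - xy/2 - sqrt(3)y^2/4   [differs from xy: not invariant]

Only option (B), x^2 + y^2, is unchanged by the transformation.
Geometrically, x^2 + y^2 is the squared distance from the origin, which every rotation about the origin preserves.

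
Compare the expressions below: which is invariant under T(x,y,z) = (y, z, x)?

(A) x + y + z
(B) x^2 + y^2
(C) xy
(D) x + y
A

Apply T(x,y,z) = (y, z, x) to each option, i.e. replace (x, y, z) by the transformed coordinates.
Substitute the transformed coordinates into each option and compare with the original:
(A) x + y + z  ->  (y) + (z) + (x) = x + y + z   [equals x + y + z: invariant]
(B) x^2 + y^2  ->  (y)^2 + (z)^2 = y^2 + z^2   [differs from x^2 + y^2: not invariant]
(C) xy  ->  (y)(z) = yz   [differs from xy: not invariant]
(D) x + y  ->  (y) + (z) = y + z   [differs from x + y: not invariant]

Only option (A), x + y + z, is unchanged by the transformation.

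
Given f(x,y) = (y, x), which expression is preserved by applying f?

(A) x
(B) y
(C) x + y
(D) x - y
C

For f(x,y) = (y, x):
After applying f: x' = y, y' = x. So x' + y' = y + x = x + y.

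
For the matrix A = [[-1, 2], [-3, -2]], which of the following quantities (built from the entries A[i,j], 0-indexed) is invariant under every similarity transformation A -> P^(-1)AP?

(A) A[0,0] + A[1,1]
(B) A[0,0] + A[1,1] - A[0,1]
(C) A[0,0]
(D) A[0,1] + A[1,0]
A

A[0,0] + A[1,1] is the trace of A. By the cyclic property of the trace, tr(P^(-1)AP) = tr(APP^(-1)) = tr(A), so it is the same for every matrix similar to A.

The other combinations are not similarity invariants. For example, take P = [[1, -1], [0, 1]] (det P = 1), so P^(-1) = [[1, 1], [0, 1]] and
B = P^(-1)AP = [[-4, 4], [-3, 1]].
Evaluating each option on A and on B:
(A) A[0,0] + A[1,1]: -3 for A, -3 for B -> unchanged
(B) A[0,0] + A[1,1] - A[0,1]: -5 for A, -7 for B -> changes
(C) A[0,0]: -1 for A, -4 for B -> changes
(D) A[0,1] + A[1,0]: -1 for A, 1 for B -> changes

Only (A) A[0,0] + A[1,1] = -3 survives (and it does so for every P, not just this one), so it is the invariant.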